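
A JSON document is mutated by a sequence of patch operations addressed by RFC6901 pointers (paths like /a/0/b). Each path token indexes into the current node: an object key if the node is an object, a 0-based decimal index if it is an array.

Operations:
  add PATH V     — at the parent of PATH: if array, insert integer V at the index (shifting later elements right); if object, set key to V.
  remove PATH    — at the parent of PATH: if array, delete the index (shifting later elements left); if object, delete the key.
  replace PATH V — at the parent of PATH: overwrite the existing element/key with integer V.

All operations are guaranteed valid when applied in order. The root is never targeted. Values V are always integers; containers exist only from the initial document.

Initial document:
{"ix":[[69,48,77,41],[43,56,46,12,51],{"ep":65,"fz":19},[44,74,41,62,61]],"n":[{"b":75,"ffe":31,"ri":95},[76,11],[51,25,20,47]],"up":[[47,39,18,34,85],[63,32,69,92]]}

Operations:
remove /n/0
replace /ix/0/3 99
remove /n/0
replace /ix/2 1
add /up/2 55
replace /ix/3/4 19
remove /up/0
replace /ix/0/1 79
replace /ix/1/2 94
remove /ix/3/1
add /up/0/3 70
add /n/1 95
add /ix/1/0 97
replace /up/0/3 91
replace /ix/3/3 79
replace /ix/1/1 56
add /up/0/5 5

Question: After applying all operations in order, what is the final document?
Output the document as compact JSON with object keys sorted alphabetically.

Answer: {"ix":[[69,79,77,99],[97,56,56,94,12,51],1,[44,41,62,79]],"n":[[51,25,20,47],95],"up":[[63,32,69,91,92,5],55]}

Derivation:
After op 1 (remove /n/0): {"ix":[[69,48,77,41],[43,56,46,12,51],{"ep":65,"fz":19},[44,74,41,62,61]],"n":[[76,11],[51,25,20,47]],"up":[[47,39,18,34,85],[63,32,69,92]]}
After op 2 (replace /ix/0/3 99): {"ix":[[69,48,77,99],[43,56,46,12,51],{"ep":65,"fz":19},[44,74,41,62,61]],"n":[[76,11],[51,25,20,47]],"up":[[47,39,18,34,85],[63,32,69,92]]}
After op 3 (remove /n/0): {"ix":[[69,48,77,99],[43,56,46,12,51],{"ep":65,"fz":19},[44,74,41,62,61]],"n":[[51,25,20,47]],"up":[[47,39,18,34,85],[63,32,69,92]]}
After op 4 (replace /ix/2 1): {"ix":[[69,48,77,99],[43,56,46,12,51],1,[44,74,41,62,61]],"n":[[51,25,20,47]],"up":[[47,39,18,34,85],[63,32,69,92]]}
After op 5 (add /up/2 55): {"ix":[[69,48,77,99],[43,56,46,12,51],1,[44,74,41,62,61]],"n":[[51,25,20,47]],"up":[[47,39,18,34,85],[63,32,69,92],55]}
After op 6 (replace /ix/3/4 19): {"ix":[[69,48,77,99],[43,56,46,12,51],1,[44,74,41,62,19]],"n":[[51,25,20,47]],"up":[[47,39,18,34,85],[63,32,69,92],55]}
After op 7 (remove /up/0): {"ix":[[69,48,77,99],[43,56,46,12,51],1,[44,74,41,62,19]],"n":[[51,25,20,47]],"up":[[63,32,69,92],55]}
After op 8 (replace /ix/0/1 79): {"ix":[[69,79,77,99],[43,56,46,12,51],1,[44,74,41,62,19]],"n":[[51,25,20,47]],"up":[[63,32,69,92],55]}
After op 9 (replace /ix/1/2 94): {"ix":[[69,79,77,99],[43,56,94,12,51],1,[44,74,41,62,19]],"n":[[51,25,20,47]],"up":[[63,32,69,92],55]}
After op 10 (remove /ix/3/1): {"ix":[[69,79,77,99],[43,56,94,12,51],1,[44,41,62,19]],"n":[[51,25,20,47]],"up":[[63,32,69,92],55]}
After op 11 (add /up/0/3 70): {"ix":[[69,79,77,99],[43,56,94,12,51],1,[44,41,62,19]],"n":[[51,25,20,47]],"up":[[63,32,69,70,92],55]}
After op 12 (add /n/1 95): {"ix":[[69,79,77,99],[43,56,94,12,51],1,[44,41,62,19]],"n":[[51,25,20,47],95],"up":[[63,32,69,70,92],55]}
After op 13 (add /ix/1/0 97): {"ix":[[69,79,77,99],[97,43,56,94,12,51],1,[44,41,62,19]],"n":[[51,25,20,47],95],"up":[[63,32,69,70,92],55]}
After op 14 (replace /up/0/3 91): {"ix":[[69,79,77,99],[97,43,56,94,12,51],1,[44,41,62,19]],"n":[[51,25,20,47],95],"up":[[63,32,69,91,92],55]}
After op 15 (replace /ix/3/3 79): {"ix":[[69,79,77,99],[97,43,56,94,12,51],1,[44,41,62,79]],"n":[[51,25,20,47],95],"up":[[63,32,69,91,92],55]}
After op 16 (replace /ix/1/1 56): {"ix":[[69,79,77,99],[97,56,56,94,12,51],1,[44,41,62,79]],"n":[[51,25,20,47],95],"up":[[63,32,69,91,92],55]}
After op 17 (add /up/0/5 5): {"ix":[[69,79,77,99],[97,56,56,94,12,51],1,[44,41,62,79]],"n":[[51,25,20,47],95],"up":[[63,32,69,91,92,5],55]}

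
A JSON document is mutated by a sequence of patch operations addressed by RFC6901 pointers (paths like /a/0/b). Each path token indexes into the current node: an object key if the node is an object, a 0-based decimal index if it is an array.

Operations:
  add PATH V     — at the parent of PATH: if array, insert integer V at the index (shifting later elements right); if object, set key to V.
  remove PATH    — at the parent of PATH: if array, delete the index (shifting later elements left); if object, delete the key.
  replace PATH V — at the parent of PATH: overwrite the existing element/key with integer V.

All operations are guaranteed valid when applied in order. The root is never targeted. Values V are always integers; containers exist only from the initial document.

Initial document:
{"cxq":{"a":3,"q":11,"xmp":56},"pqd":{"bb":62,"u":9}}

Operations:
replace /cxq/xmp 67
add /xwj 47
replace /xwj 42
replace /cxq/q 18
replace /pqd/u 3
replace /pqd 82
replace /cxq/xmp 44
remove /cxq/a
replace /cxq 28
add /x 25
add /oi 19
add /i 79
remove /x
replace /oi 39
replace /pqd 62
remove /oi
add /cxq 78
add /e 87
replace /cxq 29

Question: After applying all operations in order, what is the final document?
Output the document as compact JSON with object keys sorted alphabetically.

After op 1 (replace /cxq/xmp 67): {"cxq":{"a":3,"q":11,"xmp":67},"pqd":{"bb":62,"u":9}}
After op 2 (add /xwj 47): {"cxq":{"a":3,"q":11,"xmp":67},"pqd":{"bb":62,"u":9},"xwj":47}
After op 3 (replace /xwj 42): {"cxq":{"a":3,"q":11,"xmp":67},"pqd":{"bb":62,"u":9},"xwj":42}
After op 4 (replace /cxq/q 18): {"cxq":{"a":3,"q":18,"xmp":67},"pqd":{"bb":62,"u":9},"xwj":42}
After op 5 (replace /pqd/u 3): {"cxq":{"a":3,"q":18,"xmp":67},"pqd":{"bb":62,"u":3},"xwj":42}
After op 6 (replace /pqd 82): {"cxq":{"a":3,"q":18,"xmp":67},"pqd":82,"xwj":42}
After op 7 (replace /cxq/xmp 44): {"cxq":{"a":3,"q":18,"xmp":44},"pqd":82,"xwj":42}
After op 8 (remove /cxq/a): {"cxq":{"q":18,"xmp":44},"pqd":82,"xwj":42}
After op 9 (replace /cxq 28): {"cxq":28,"pqd":82,"xwj":42}
After op 10 (add /x 25): {"cxq":28,"pqd":82,"x":25,"xwj":42}
After op 11 (add /oi 19): {"cxq":28,"oi":19,"pqd":82,"x":25,"xwj":42}
After op 12 (add /i 79): {"cxq":28,"i":79,"oi":19,"pqd":82,"x":25,"xwj":42}
After op 13 (remove /x): {"cxq":28,"i":79,"oi":19,"pqd":82,"xwj":42}
After op 14 (replace /oi 39): {"cxq":28,"i":79,"oi":39,"pqd":82,"xwj":42}
After op 15 (replace /pqd 62): {"cxq":28,"i":79,"oi":39,"pqd":62,"xwj":42}
After op 16 (remove /oi): {"cxq":28,"i":79,"pqd":62,"xwj":42}
After op 17 (add /cxq 78): {"cxq":78,"i":79,"pqd":62,"xwj":42}
After op 18 (add /e 87): {"cxq":78,"e":87,"i":79,"pqd":62,"xwj":42}
After op 19 (replace /cxq 29): {"cxq":29,"e":87,"i":79,"pqd":62,"xwj":42}

Answer: {"cxq":29,"e":87,"i":79,"pqd":62,"xwj":42}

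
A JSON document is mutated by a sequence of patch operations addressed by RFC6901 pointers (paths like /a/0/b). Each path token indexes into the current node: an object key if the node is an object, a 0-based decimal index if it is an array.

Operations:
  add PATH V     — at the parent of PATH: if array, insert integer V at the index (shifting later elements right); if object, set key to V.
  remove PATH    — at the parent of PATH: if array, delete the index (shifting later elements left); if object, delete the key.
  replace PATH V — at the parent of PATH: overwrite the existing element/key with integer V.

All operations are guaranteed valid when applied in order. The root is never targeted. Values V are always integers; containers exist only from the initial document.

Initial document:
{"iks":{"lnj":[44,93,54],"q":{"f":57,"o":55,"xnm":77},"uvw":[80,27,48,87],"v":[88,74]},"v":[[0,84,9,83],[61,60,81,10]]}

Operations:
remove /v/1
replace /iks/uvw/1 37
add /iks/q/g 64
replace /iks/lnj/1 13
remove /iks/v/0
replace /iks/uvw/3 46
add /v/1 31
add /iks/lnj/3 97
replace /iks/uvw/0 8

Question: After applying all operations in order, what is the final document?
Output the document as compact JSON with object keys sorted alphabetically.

Answer: {"iks":{"lnj":[44,13,54,97],"q":{"f":57,"g":64,"o":55,"xnm":77},"uvw":[8,37,48,46],"v":[74]},"v":[[0,84,9,83],31]}

Derivation:
After op 1 (remove /v/1): {"iks":{"lnj":[44,93,54],"q":{"f":57,"o":55,"xnm":77},"uvw":[80,27,48,87],"v":[88,74]},"v":[[0,84,9,83]]}
After op 2 (replace /iks/uvw/1 37): {"iks":{"lnj":[44,93,54],"q":{"f":57,"o":55,"xnm":77},"uvw":[80,37,48,87],"v":[88,74]},"v":[[0,84,9,83]]}
After op 3 (add /iks/q/g 64): {"iks":{"lnj":[44,93,54],"q":{"f":57,"g":64,"o":55,"xnm":77},"uvw":[80,37,48,87],"v":[88,74]},"v":[[0,84,9,83]]}
After op 4 (replace /iks/lnj/1 13): {"iks":{"lnj":[44,13,54],"q":{"f":57,"g":64,"o":55,"xnm":77},"uvw":[80,37,48,87],"v":[88,74]},"v":[[0,84,9,83]]}
After op 5 (remove /iks/v/0): {"iks":{"lnj":[44,13,54],"q":{"f":57,"g":64,"o":55,"xnm":77},"uvw":[80,37,48,87],"v":[74]},"v":[[0,84,9,83]]}
After op 6 (replace /iks/uvw/3 46): {"iks":{"lnj":[44,13,54],"q":{"f":57,"g":64,"o":55,"xnm":77},"uvw":[80,37,48,46],"v":[74]},"v":[[0,84,9,83]]}
After op 7 (add /v/1 31): {"iks":{"lnj":[44,13,54],"q":{"f":57,"g":64,"o":55,"xnm":77},"uvw":[80,37,48,46],"v":[74]},"v":[[0,84,9,83],31]}
After op 8 (add /iks/lnj/3 97): {"iks":{"lnj":[44,13,54,97],"q":{"f":57,"g":64,"o":55,"xnm":77},"uvw":[80,37,48,46],"v":[74]},"v":[[0,84,9,83],31]}
After op 9 (replace /iks/uvw/0 8): {"iks":{"lnj":[44,13,54,97],"q":{"f":57,"g":64,"o":55,"xnm":77},"uvw":[8,37,48,46],"v":[74]},"v":[[0,84,9,83],31]}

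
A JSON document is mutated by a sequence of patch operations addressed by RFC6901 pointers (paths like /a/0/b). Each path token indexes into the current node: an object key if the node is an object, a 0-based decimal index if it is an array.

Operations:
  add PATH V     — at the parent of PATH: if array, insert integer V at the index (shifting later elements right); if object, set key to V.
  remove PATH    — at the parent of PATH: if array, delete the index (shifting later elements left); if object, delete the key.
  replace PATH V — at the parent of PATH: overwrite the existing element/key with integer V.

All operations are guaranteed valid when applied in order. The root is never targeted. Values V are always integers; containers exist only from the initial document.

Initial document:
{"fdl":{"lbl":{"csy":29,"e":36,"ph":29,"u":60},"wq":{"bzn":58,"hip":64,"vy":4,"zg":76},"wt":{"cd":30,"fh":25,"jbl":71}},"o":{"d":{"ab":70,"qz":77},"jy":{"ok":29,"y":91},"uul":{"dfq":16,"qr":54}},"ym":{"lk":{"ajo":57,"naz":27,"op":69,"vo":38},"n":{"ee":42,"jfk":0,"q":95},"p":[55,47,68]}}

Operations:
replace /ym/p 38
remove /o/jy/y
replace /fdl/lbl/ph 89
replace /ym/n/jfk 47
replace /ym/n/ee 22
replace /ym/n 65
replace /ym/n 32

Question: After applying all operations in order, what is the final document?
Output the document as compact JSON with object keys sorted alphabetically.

Answer: {"fdl":{"lbl":{"csy":29,"e":36,"ph":89,"u":60},"wq":{"bzn":58,"hip":64,"vy":4,"zg":76},"wt":{"cd":30,"fh":25,"jbl":71}},"o":{"d":{"ab":70,"qz":77},"jy":{"ok":29},"uul":{"dfq":16,"qr":54}},"ym":{"lk":{"ajo":57,"naz":27,"op":69,"vo":38},"n":32,"p":38}}

Derivation:
After op 1 (replace /ym/p 38): {"fdl":{"lbl":{"csy":29,"e":36,"ph":29,"u":60},"wq":{"bzn":58,"hip":64,"vy":4,"zg":76},"wt":{"cd":30,"fh":25,"jbl":71}},"o":{"d":{"ab":70,"qz":77},"jy":{"ok":29,"y":91},"uul":{"dfq":16,"qr":54}},"ym":{"lk":{"ajo":57,"naz":27,"op":69,"vo":38},"n":{"ee":42,"jfk":0,"q":95},"p":38}}
After op 2 (remove /o/jy/y): {"fdl":{"lbl":{"csy":29,"e":36,"ph":29,"u":60},"wq":{"bzn":58,"hip":64,"vy":4,"zg":76},"wt":{"cd":30,"fh":25,"jbl":71}},"o":{"d":{"ab":70,"qz":77},"jy":{"ok":29},"uul":{"dfq":16,"qr":54}},"ym":{"lk":{"ajo":57,"naz":27,"op":69,"vo":38},"n":{"ee":42,"jfk":0,"q":95},"p":38}}
After op 3 (replace /fdl/lbl/ph 89): {"fdl":{"lbl":{"csy":29,"e":36,"ph":89,"u":60},"wq":{"bzn":58,"hip":64,"vy":4,"zg":76},"wt":{"cd":30,"fh":25,"jbl":71}},"o":{"d":{"ab":70,"qz":77},"jy":{"ok":29},"uul":{"dfq":16,"qr":54}},"ym":{"lk":{"ajo":57,"naz":27,"op":69,"vo":38},"n":{"ee":42,"jfk":0,"q":95},"p":38}}
After op 4 (replace /ym/n/jfk 47): {"fdl":{"lbl":{"csy":29,"e":36,"ph":89,"u":60},"wq":{"bzn":58,"hip":64,"vy":4,"zg":76},"wt":{"cd":30,"fh":25,"jbl":71}},"o":{"d":{"ab":70,"qz":77},"jy":{"ok":29},"uul":{"dfq":16,"qr":54}},"ym":{"lk":{"ajo":57,"naz":27,"op":69,"vo":38},"n":{"ee":42,"jfk":47,"q":95},"p":38}}
After op 5 (replace /ym/n/ee 22): {"fdl":{"lbl":{"csy":29,"e":36,"ph":89,"u":60},"wq":{"bzn":58,"hip":64,"vy":4,"zg":76},"wt":{"cd":30,"fh":25,"jbl":71}},"o":{"d":{"ab":70,"qz":77},"jy":{"ok":29},"uul":{"dfq":16,"qr":54}},"ym":{"lk":{"ajo":57,"naz":27,"op":69,"vo":38},"n":{"ee":22,"jfk":47,"q":95},"p":38}}
After op 6 (replace /ym/n 65): {"fdl":{"lbl":{"csy":29,"e":36,"ph":89,"u":60},"wq":{"bzn":58,"hip":64,"vy":4,"zg":76},"wt":{"cd":30,"fh":25,"jbl":71}},"o":{"d":{"ab":70,"qz":77},"jy":{"ok":29},"uul":{"dfq":16,"qr":54}},"ym":{"lk":{"ajo":57,"naz":27,"op":69,"vo":38},"n":65,"p":38}}
After op 7 (replace /ym/n 32): {"fdl":{"lbl":{"csy":29,"e":36,"ph":89,"u":60},"wq":{"bzn":58,"hip":64,"vy":4,"zg":76},"wt":{"cd":30,"fh":25,"jbl":71}},"o":{"d":{"ab":70,"qz":77},"jy":{"ok":29},"uul":{"dfq":16,"qr":54}},"ym":{"lk":{"ajo":57,"naz":27,"op":69,"vo":38},"n":32,"p":38}}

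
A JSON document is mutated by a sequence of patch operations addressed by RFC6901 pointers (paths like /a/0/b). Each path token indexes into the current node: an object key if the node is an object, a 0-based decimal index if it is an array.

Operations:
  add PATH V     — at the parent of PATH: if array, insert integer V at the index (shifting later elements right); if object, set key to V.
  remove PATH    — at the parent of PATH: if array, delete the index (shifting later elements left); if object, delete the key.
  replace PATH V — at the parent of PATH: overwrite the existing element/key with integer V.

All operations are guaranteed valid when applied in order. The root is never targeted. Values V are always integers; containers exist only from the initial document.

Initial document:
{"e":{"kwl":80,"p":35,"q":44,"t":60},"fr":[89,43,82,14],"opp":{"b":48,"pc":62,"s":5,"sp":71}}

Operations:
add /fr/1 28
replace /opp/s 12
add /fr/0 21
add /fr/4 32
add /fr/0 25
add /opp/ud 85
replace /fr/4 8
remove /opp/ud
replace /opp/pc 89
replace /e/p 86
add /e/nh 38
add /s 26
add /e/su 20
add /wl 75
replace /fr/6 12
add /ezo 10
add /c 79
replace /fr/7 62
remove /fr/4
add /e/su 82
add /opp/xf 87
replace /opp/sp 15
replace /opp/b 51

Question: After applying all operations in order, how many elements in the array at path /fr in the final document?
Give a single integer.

Answer: 7

Derivation:
After op 1 (add /fr/1 28): {"e":{"kwl":80,"p":35,"q":44,"t":60},"fr":[89,28,43,82,14],"opp":{"b":48,"pc":62,"s":5,"sp":71}}
After op 2 (replace /opp/s 12): {"e":{"kwl":80,"p":35,"q":44,"t":60},"fr":[89,28,43,82,14],"opp":{"b":48,"pc":62,"s":12,"sp":71}}
After op 3 (add /fr/0 21): {"e":{"kwl":80,"p":35,"q":44,"t":60},"fr":[21,89,28,43,82,14],"opp":{"b":48,"pc":62,"s":12,"sp":71}}
After op 4 (add /fr/4 32): {"e":{"kwl":80,"p":35,"q":44,"t":60},"fr":[21,89,28,43,32,82,14],"opp":{"b":48,"pc":62,"s":12,"sp":71}}
After op 5 (add /fr/0 25): {"e":{"kwl":80,"p":35,"q":44,"t":60},"fr":[25,21,89,28,43,32,82,14],"opp":{"b":48,"pc":62,"s":12,"sp":71}}
After op 6 (add /opp/ud 85): {"e":{"kwl":80,"p":35,"q":44,"t":60},"fr":[25,21,89,28,43,32,82,14],"opp":{"b":48,"pc":62,"s":12,"sp":71,"ud":85}}
After op 7 (replace /fr/4 8): {"e":{"kwl":80,"p":35,"q":44,"t":60},"fr":[25,21,89,28,8,32,82,14],"opp":{"b":48,"pc":62,"s":12,"sp":71,"ud":85}}
After op 8 (remove /opp/ud): {"e":{"kwl":80,"p":35,"q":44,"t":60},"fr":[25,21,89,28,8,32,82,14],"opp":{"b":48,"pc":62,"s":12,"sp":71}}
After op 9 (replace /opp/pc 89): {"e":{"kwl":80,"p":35,"q":44,"t":60},"fr":[25,21,89,28,8,32,82,14],"opp":{"b":48,"pc":89,"s":12,"sp":71}}
After op 10 (replace /e/p 86): {"e":{"kwl":80,"p":86,"q":44,"t":60},"fr":[25,21,89,28,8,32,82,14],"opp":{"b":48,"pc":89,"s":12,"sp":71}}
After op 11 (add /e/nh 38): {"e":{"kwl":80,"nh":38,"p":86,"q":44,"t":60},"fr":[25,21,89,28,8,32,82,14],"opp":{"b":48,"pc":89,"s":12,"sp":71}}
After op 12 (add /s 26): {"e":{"kwl":80,"nh":38,"p":86,"q":44,"t":60},"fr":[25,21,89,28,8,32,82,14],"opp":{"b":48,"pc":89,"s":12,"sp":71},"s":26}
After op 13 (add /e/su 20): {"e":{"kwl":80,"nh":38,"p":86,"q":44,"su":20,"t":60},"fr":[25,21,89,28,8,32,82,14],"opp":{"b":48,"pc":89,"s":12,"sp":71},"s":26}
After op 14 (add /wl 75): {"e":{"kwl":80,"nh":38,"p":86,"q":44,"su":20,"t":60},"fr":[25,21,89,28,8,32,82,14],"opp":{"b":48,"pc":89,"s":12,"sp":71},"s":26,"wl":75}
After op 15 (replace /fr/6 12): {"e":{"kwl":80,"nh":38,"p":86,"q":44,"su":20,"t":60},"fr":[25,21,89,28,8,32,12,14],"opp":{"b":48,"pc":89,"s":12,"sp":71},"s":26,"wl":75}
After op 16 (add /ezo 10): {"e":{"kwl":80,"nh":38,"p":86,"q":44,"su":20,"t":60},"ezo":10,"fr":[25,21,89,28,8,32,12,14],"opp":{"b":48,"pc":89,"s":12,"sp":71},"s":26,"wl":75}
After op 17 (add /c 79): {"c":79,"e":{"kwl":80,"nh":38,"p":86,"q":44,"su":20,"t":60},"ezo":10,"fr":[25,21,89,28,8,32,12,14],"opp":{"b":48,"pc":89,"s":12,"sp":71},"s":26,"wl":75}
After op 18 (replace /fr/7 62): {"c":79,"e":{"kwl":80,"nh":38,"p":86,"q":44,"su":20,"t":60},"ezo":10,"fr":[25,21,89,28,8,32,12,62],"opp":{"b":48,"pc":89,"s":12,"sp":71},"s":26,"wl":75}
After op 19 (remove /fr/4): {"c":79,"e":{"kwl":80,"nh":38,"p":86,"q":44,"su":20,"t":60},"ezo":10,"fr":[25,21,89,28,32,12,62],"opp":{"b":48,"pc":89,"s":12,"sp":71},"s":26,"wl":75}
After op 20 (add /e/su 82): {"c":79,"e":{"kwl":80,"nh":38,"p":86,"q":44,"su":82,"t":60},"ezo":10,"fr":[25,21,89,28,32,12,62],"opp":{"b":48,"pc":89,"s":12,"sp":71},"s":26,"wl":75}
After op 21 (add /opp/xf 87): {"c":79,"e":{"kwl":80,"nh":38,"p":86,"q":44,"su":82,"t":60},"ezo":10,"fr":[25,21,89,28,32,12,62],"opp":{"b":48,"pc":89,"s":12,"sp":71,"xf":87},"s":26,"wl":75}
After op 22 (replace /opp/sp 15): {"c":79,"e":{"kwl":80,"nh":38,"p":86,"q":44,"su":82,"t":60},"ezo":10,"fr":[25,21,89,28,32,12,62],"opp":{"b":48,"pc":89,"s":12,"sp":15,"xf":87},"s":26,"wl":75}
After op 23 (replace /opp/b 51): {"c":79,"e":{"kwl":80,"nh":38,"p":86,"q":44,"su":82,"t":60},"ezo":10,"fr":[25,21,89,28,32,12,62],"opp":{"b":51,"pc":89,"s":12,"sp":15,"xf":87},"s":26,"wl":75}
Size at path /fr: 7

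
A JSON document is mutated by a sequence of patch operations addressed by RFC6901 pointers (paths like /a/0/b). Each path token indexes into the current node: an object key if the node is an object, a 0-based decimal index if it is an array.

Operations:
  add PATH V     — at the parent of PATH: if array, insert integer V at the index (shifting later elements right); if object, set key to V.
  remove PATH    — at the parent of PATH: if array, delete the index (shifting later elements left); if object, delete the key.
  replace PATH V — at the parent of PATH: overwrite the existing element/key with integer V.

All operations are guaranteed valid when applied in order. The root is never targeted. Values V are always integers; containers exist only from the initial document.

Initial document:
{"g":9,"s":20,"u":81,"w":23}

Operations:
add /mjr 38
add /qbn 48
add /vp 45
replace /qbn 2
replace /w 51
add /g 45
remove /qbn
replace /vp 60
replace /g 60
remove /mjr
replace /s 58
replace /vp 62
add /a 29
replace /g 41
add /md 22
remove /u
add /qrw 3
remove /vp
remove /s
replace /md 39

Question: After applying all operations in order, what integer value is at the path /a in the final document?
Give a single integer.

Answer: 29

Derivation:
After op 1 (add /mjr 38): {"g":9,"mjr":38,"s":20,"u":81,"w":23}
After op 2 (add /qbn 48): {"g":9,"mjr":38,"qbn":48,"s":20,"u":81,"w":23}
After op 3 (add /vp 45): {"g":9,"mjr":38,"qbn":48,"s":20,"u":81,"vp":45,"w":23}
After op 4 (replace /qbn 2): {"g":9,"mjr":38,"qbn":2,"s":20,"u":81,"vp":45,"w":23}
After op 5 (replace /w 51): {"g":9,"mjr":38,"qbn":2,"s":20,"u":81,"vp":45,"w":51}
After op 6 (add /g 45): {"g":45,"mjr":38,"qbn":2,"s":20,"u":81,"vp":45,"w":51}
After op 7 (remove /qbn): {"g":45,"mjr":38,"s":20,"u":81,"vp":45,"w":51}
After op 8 (replace /vp 60): {"g":45,"mjr":38,"s":20,"u":81,"vp":60,"w":51}
After op 9 (replace /g 60): {"g":60,"mjr":38,"s":20,"u":81,"vp":60,"w":51}
After op 10 (remove /mjr): {"g":60,"s":20,"u":81,"vp":60,"w":51}
After op 11 (replace /s 58): {"g":60,"s":58,"u":81,"vp":60,"w":51}
After op 12 (replace /vp 62): {"g":60,"s":58,"u":81,"vp":62,"w":51}
After op 13 (add /a 29): {"a":29,"g":60,"s":58,"u":81,"vp":62,"w":51}
After op 14 (replace /g 41): {"a":29,"g":41,"s":58,"u":81,"vp":62,"w":51}
After op 15 (add /md 22): {"a":29,"g":41,"md":22,"s":58,"u":81,"vp":62,"w":51}
After op 16 (remove /u): {"a":29,"g":41,"md":22,"s":58,"vp":62,"w":51}
After op 17 (add /qrw 3): {"a":29,"g":41,"md":22,"qrw":3,"s":58,"vp":62,"w":51}
After op 18 (remove /vp): {"a":29,"g":41,"md":22,"qrw":3,"s":58,"w":51}
After op 19 (remove /s): {"a":29,"g":41,"md":22,"qrw":3,"w":51}
After op 20 (replace /md 39): {"a":29,"g":41,"md":39,"qrw":3,"w":51}
Value at /a: 29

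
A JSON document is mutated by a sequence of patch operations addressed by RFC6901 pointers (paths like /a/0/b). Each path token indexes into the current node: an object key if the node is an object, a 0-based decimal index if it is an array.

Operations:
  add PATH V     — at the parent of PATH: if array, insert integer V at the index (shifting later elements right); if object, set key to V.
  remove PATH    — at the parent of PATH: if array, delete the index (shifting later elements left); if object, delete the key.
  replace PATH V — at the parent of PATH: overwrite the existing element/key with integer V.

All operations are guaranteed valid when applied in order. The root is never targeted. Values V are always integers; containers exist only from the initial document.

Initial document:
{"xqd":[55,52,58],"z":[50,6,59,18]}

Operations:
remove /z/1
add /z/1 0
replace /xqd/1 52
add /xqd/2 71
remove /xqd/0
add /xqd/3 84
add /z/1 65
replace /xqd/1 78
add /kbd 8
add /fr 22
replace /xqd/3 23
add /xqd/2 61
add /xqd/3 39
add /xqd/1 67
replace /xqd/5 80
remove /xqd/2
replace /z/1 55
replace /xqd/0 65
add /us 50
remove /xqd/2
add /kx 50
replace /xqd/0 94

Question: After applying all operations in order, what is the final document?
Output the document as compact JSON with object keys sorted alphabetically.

After op 1 (remove /z/1): {"xqd":[55,52,58],"z":[50,59,18]}
After op 2 (add /z/1 0): {"xqd":[55,52,58],"z":[50,0,59,18]}
After op 3 (replace /xqd/1 52): {"xqd":[55,52,58],"z":[50,0,59,18]}
After op 4 (add /xqd/2 71): {"xqd":[55,52,71,58],"z":[50,0,59,18]}
After op 5 (remove /xqd/0): {"xqd":[52,71,58],"z":[50,0,59,18]}
After op 6 (add /xqd/3 84): {"xqd":[52,71,58,84],"z":[50,0,59,18]}
After op 7 (add /z/1 65): {"xqd":[52,71,58,84],"z":[50,65,0,59,18]}
After op 8 (replace /xqd/1 78): {"xqd":[52,78,58,84],"z":[50,65,0,59,18]}
After op 9 (add /kbd 8): {"kbd":8,"xqd":[52,78,58,84],"z":[50,65,0,59,18]}
After op 10 (add /fr 22): {"fr":22,"kbd":8,"xqd":[52,78,58,84],"z":[50,65,0,59,18]}
After op 11 (replace /xqd/3 23): {"fr":22,"kbd":8,"xqd":[52,78,58,23],"z":[50,65,0,59,18]}
After op 12 (add /xqd/2 61): {"fr":22,"kbd":8,"xqd":[52,78,61,58,23],"z":[50,65,0,59,18]}
After op 13 (add /xqd/3 39): {"fr":22,"kbd":8,"xqd":[52,78,61,39,58,23],"z":[50,65,0,59,18]}
After op 14 (add /xqd/1 67): {"fr":22,"kbd":8,"xqd":[52,67,78,61,39,58,23],"z":[50,65,0,59,18]}
After op 15 (replace /xqd/5 80): {"fr":22,"kbd":8,"xqd":[52,67,78,61,39,80,23],"z":[50,65,0,59,18]}
After op 16 (remove /xqd/2): {"fr":22,"kbd":8,"xqd":[52,67,61,39,80,23],"z":[50,65,0,59,18]}
After op 17 (replace /z/1 55): {"fr":22,"kbd":8,"xqd":[52,67,61,39,80,23],"z":[50,55,0,59,18]}
After op 18 (replace /xqd/0 65): {"fr":22,"kbd":8,"xqd":[65,67,61,39,80,23],"z":[50,55,0,59,18]}
After op 19 (add /us 50): {"fr":22,"kbd":8,"us":50,"xqd":[65,67,61,39,80,23],"z":[50,55,0,59,18]}
After op 20 (remove /xqd/2): {"fr":22,"kbd":8,"us":50,"xqd":[65,67,39,80,23],"z":[50,55,0,59,18]}
After op 21 (add /kx 50): {"fr":22,"kbd":8,"kx":50,"us":50,"xqd":[65,67,39,80,23],"z":[50,55,0,59,18]}
After op 22 (replace /xqd/0 94): {"fr":22,"kbd":8,"kx":50,"us":50,"xqd":[94,67,39,80,23],"z":[50,55,0,59,18]}

Answer: {"fr":22,"kbd":8,"kx":50,"us":50,"xqd":[94,67,39,80,23],"z":[50,55,0,59,18]}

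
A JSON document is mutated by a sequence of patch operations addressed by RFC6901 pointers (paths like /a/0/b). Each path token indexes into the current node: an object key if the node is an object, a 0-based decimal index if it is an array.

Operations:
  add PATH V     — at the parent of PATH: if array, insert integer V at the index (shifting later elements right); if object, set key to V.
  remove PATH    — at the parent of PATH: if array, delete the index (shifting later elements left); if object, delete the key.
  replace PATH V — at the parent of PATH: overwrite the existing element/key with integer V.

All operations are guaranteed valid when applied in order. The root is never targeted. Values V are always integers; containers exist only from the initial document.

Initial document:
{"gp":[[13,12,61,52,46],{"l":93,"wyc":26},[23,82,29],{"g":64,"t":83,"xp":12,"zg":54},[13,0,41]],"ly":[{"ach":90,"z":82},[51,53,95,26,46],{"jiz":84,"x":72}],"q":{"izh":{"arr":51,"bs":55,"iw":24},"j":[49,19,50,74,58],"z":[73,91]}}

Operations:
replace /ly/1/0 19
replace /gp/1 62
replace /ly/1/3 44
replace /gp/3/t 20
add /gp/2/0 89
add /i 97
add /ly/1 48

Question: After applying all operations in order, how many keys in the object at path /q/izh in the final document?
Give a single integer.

After op 1 (replace /ly/1/0 19): {"gp":[[13,12,61,52,46],{"l":93,"wyc":26},[23,82,29],{"g":64,"t":83,"xp":12,"zg":54},[13,0,41]],"ly":[{"ach":90,"z":82},[19,53,95,26,46],{"jiz":84,"x":72}],"q":{"izh":{"arr":51,"bs":55,"iw":24},"j":[49,19,50,74,58],"z":[73,91]}}
After op 2 (replace /gp/1 62): {"gp":[[13,12,61,52,46],62,[23,82,29],{"g":64,"t":83,"xp":12,"zg":54},[13,0,41]],"ly":[{"ach":90,"z":82},[19,53,95,26,46],{"jiz":84,"x":72}],"q":{"izh":{"arr":51,"bs":55,"iw":24},"j":[49,19,50,74,58],"z":[73,91]}}
After op 3 (replace /ly/1/3 44): {"gp":[[13,12,61,52,46],62,[23,82,29],{"g":64,"t":83,"xp":12,"zg":54},[13,0,41]],"ly":[{"ach":90,"z":82},[19,53,95,44,46],{"jiz":84,"x":72}],"q":{"izh":{"arr":51,"bs":55,"iw":24},"j":[49,19,50,74,58],"z":[73,91]}}
After op 4 (replace /gp/3/t 20): {"gp":[[13,12,61,52,46],62,[23,82,29],{"g":64,"t":20,"xp":12,"zg":54},[13,0,41]],"ly":[{"ach":90,"z":82},[19,53,95,44,46],{"jiz":84,"x":72}],"q":{"izh":{"arr":51,"bs":55,"iw":24},"j":[49,19,50,74,58],"z":[73,91]}}
After op 5 (add /gp/2/0 89): {"gp":[[13,12,61,52,46],62,[89,23,82,29],{"g":64,"t":20,"xp":12,"zg":54},[13,0,41]],"ly":[{"ach":90,"z":82},[19,53,95,44,46],{"jiz":84,"x":72}],"q":{"izh":{"arr":51,"bs":55,"iw":24},"j":[49,19,50,74,58],"z":[73,91]}}
After op 6 (add /i 97): {"gp":[[13,12,61,52,46],62,[89,23,82,29],{"g":64,"t":20,"xp":12,"zg":54},[13,0,41]],"i":97,"ly":[{"ach":90,"z":82},[19,53,95,44,46],{"jiz":84,"x":72}],"q":{"izh":{"arr":51,"bs":55,"iw":24},"j":[49,19,50,74,58],"z":[73,91]}}
After op 7 (add /ly/1 48): {"gp":[[13,12,61,52,46],62,[89,23,82,29],{"g":64,"t":20,"xp":12,"zg":54},[13,0,41]],"i":97,"ly":[{"ach":90,"z":82},48,[19,53,95,44,46],{"jiz":84,"x":72}],"q":{"izh":{"arr":51,"bs":55,"iw":24},"j":[49,19,50,74,58],"z":[73,91]}}
Size at path /q/izh: 3

Answer: 3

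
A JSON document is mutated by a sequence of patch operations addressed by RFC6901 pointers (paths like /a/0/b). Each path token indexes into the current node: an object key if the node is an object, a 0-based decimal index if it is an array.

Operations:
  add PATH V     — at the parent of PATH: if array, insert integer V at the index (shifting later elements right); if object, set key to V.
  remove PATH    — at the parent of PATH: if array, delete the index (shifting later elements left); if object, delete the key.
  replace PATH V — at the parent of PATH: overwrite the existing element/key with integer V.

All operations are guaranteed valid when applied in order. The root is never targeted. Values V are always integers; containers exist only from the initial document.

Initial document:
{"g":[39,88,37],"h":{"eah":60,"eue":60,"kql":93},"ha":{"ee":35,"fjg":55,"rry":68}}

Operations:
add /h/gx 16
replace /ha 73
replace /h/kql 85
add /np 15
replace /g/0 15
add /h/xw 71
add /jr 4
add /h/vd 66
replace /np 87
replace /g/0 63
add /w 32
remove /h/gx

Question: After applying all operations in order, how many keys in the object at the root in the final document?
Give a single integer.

After op 1 (add /h/gx 16): {"g":[39,88,37],"h":{"eah":60,"eue":60,"gx":16,"kql":93},"ha":{"ee":35,"fjg":55,"rry":68}}
After op 2 (replace /ha 73): {"g":[39,88,37],"h":{"eah":60,"eue":60,"gx":16,"kql":93},"ha":73}
After op 3 (replace /h/kql 85): {"g":[39,88,37],"h":{"eah":60,"eue":60,"gx":16,"kql":85},"ha":73}
After op 4 (add /np 15): {"g":[39,88,37],"h":{"eah":60,"eue":60,"gx":16,"kql":85},"ha":73,"np":15}
After op 5 (replace /g/0 15): {"g":[15,88,37],"h":{"eah":60,"eue":60,"gx":16,"kql":85},"ha":73,"np":15}
After op 6 (add /h/xw 71): {"g":[15,88,37],"h":{"eah":60,"eue":60,"gx":16,"kql":85,"xw":71},"ha":73,"np":15}
After op 7 (add /jr 4): {"g":[15,88,37],"h":{"eah":60,"eue":60,"gx":16,"kql":85,"xw":71},"ha":73,"jr":4,"np":15}
After op 8 (add /h/vd 66): {"g":[15,88,37],"h":{"eah":60,"eue":60,"gx":16,"kql":85,"vd":66,"xw":71},"ha":73,"jr":4,"np":15}
After op 9 (replace /np 87): {"g":[15,88,37],"h":{"eah":60,"eue":60,"gx":16,"kql":85,"vd":66,"xw":71},"ha":73,"jr":4,"np":87}
After op 10 (replace /g/0 63): {"g":[63,88,37],"h":{"eah":60,"eue":60,"gx":16,"kql":85,"vd":66,"xw":71},"ha":73,"jr":4,"np":87}
After op 11 (add /w 32): {"g":[63,88,37],"h":{"eah":60,"eue":60,"gx":16,"kql":85,"vd":66,"xw":71},"ha":73,"jr":4,"np":87,"w":32}
After op 12 (remove /h/gx): {"g":[63,88,37],"h":{"eah":60,"eue":60,"kql":85,"vd":66,"xw":71},"ha":73,"jr":4,"np":87,"w":32}
Size at the root: 6

Answer: 6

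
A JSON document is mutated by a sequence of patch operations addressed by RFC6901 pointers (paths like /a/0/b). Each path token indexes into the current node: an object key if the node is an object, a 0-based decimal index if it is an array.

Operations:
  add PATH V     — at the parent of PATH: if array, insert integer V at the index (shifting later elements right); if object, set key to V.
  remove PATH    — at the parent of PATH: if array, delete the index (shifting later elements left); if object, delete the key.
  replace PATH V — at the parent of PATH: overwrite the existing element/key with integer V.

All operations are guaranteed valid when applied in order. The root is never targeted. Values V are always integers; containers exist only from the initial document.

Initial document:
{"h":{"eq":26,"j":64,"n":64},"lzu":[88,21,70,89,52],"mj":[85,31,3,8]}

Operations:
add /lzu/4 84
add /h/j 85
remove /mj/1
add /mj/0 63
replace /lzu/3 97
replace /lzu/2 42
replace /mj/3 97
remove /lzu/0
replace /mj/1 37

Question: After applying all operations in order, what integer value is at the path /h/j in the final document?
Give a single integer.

After op 1 (add /lzu/4 84): {"h":{"eq":26,"j":64,"n":64},"lzu":[88,21,70,89,84,52],"mj":[85,31,3,8]}
After op 2 (add /h/j 85): {"h":{"eq":26,"j":85,"n":64},"lzu":[88,21,70,89,84,52],"mj":[85,31,3,8]}
After op 3 (remove /mj/1): {"h":{"eq":26,"j":85,"n":64},"lzu":[88,21,70,89,84,52],"mj":[85,3,8]}
After op 4 (add /mj/0 63): {"h":{"eq":26,"j":85,"n":64},"lzu":[88,21,70,89,84,52],"mj":[63,85,3,8]}
After op 5 (replace /lzu/3 97): {"h":{"eq":26,"j":85,"n":64},"lzu":[88,21,70,97,84,52],"mj":[63,85,3,8]}
After op 6 (replace /lzu/2 42): {"h":{"eq":26,"j":85,"n":64},"lzu":[88,21,42,97,84,52],"mj":[63,85,3,8]}
After op 7 (replace /mj/3 97): {"h":{"eq":26,"j":85,"n":64},"lzu":[88,21,42,97,84,52],"mj":[63,85,3,97]}
After op 8 (remove /lzu/0): {"h":{"eq":26,"j":85,"n":64},"lzu":[21,42,97,84,52],"mj":[63,85,3,97]}
After op 9 (replace /mj/1 37): {"h":{"eq":26,"j":85,"n":64},"lzu":[21,42,97,84,52],"mj":[63,37,3,97]}
Value at /h/j: 85

Answer: 85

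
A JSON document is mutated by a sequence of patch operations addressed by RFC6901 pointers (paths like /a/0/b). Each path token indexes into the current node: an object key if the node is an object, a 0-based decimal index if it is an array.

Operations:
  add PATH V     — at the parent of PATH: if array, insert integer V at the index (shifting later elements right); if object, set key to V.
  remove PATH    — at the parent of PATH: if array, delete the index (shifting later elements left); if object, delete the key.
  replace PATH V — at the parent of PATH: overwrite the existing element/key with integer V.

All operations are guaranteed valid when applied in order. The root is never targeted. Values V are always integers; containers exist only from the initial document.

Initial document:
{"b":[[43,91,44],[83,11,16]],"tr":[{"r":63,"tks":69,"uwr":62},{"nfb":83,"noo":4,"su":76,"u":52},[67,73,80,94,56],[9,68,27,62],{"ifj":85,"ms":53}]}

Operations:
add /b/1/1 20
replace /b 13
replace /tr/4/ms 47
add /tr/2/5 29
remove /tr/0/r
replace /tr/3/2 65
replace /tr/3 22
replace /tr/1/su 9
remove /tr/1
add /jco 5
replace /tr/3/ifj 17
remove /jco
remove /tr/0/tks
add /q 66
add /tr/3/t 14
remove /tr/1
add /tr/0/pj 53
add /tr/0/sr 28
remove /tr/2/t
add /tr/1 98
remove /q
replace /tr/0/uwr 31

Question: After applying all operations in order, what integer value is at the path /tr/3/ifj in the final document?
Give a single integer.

Answer: 17

Derivation:
After op 1 (add /b/1/1 20): {"b":[[43,91,44],[83,20,11,16]],"tr":[{"r":63,"tks":69,"uwr":62},{"nfb":83,"noo":4,"su":76,"u":52},[67,73,80,94,56],[9,68,27,62],{"ifj":85,"ms":53}]}
After op 2 (replace /b 13): {"b":13,"tr":[{"r":63,"tks":69,"uwr":62},{"nfb":83,"noo":4,"su":76,"u":52},[67,73,80,94,56],[9,68,27,62],{"ifj":85,"ms":53}]}
After op 3 (replace /tr/4/ms 47): {"b":13,"tr":[{"r":63,"tks":69,"uwr":62},{"nfb":83,"noo":4,"su":76,"u":52},[67,73,80,94,56],[9,68,27,62],{"ifj":85,"ms":47}]}
After op 4 (add /tr/2/5 29): {"b":13,"tr":[{"r":63,"tks":69,"uwr":62},{"nfb":83,"noo":4,"su":76,"u":52},[67,73,80,94,56,29],[9,68,27,62],{"ifj":85,"ms":47}]}
After op 5 (remove /tr/0/r): {"b":13,"tr":[{"tks":69,"uwr":62},{"nfb":83,"noo":4,"su":76,"u":52},[67,73,80,94,56,29],[9,68,27,62],{"ifj":85,"ms":47}]}
After op 6 (replace /tr/3/2 65): {"b":13,"tr":[{"tks":69,"uwr":62},{"nfb":83,"noo":4,"su":76,"u":52},[67,73,80,94,56,29],[9,68,65,62],{"ifj":85,"ms":47}]}
After op 7 (replace /tr/3 22): {"b":13,"tr":[{"tks":69,"uwr":62},{"nfb":83,"noo":4,"su":76,"u":52},[67,73,80,94,56,29],22,{"ifj":85,"ms":47}]}
After op 8 (replace /tr/1/su 9): {"b":13,"tr":[{"tks":69,"uwr":62},{"nfb":83,"noo":4,"su":9,"u":52},[67,73,80,94,56,29],22,{"ifj":85,"ms":47}]}
After op 9 (remove /tr/1): {"b":13,"tr":[{"tks":69,"uwr":62},[67,73,80,94,56,29],22,{"ifj":85,"ms":47}]}
After op 10 (add /jco 5): {"b":13,"jco":5,"tr":[{"tks":69,"uwr":62},[67,73,80,94,56,29],22,{"ifj":85,"ms":47}]}
After op 11 (replace /tr/3/ifj 17): {"b":13,"jco":5,"tr":[{"tks":69,"uwr":62},[67,73,80,94,56,29],22,{"ifj":17,"ms":47}]}
After op 12 (remove /jco): {"b":13,"tr":[{"tks":69,"uwr":62},[67,73,80,94,56,29],22,{"ifj":17,"ms":47}]}
After op 13 (remove /tr/0/tks): {"b":13,"tr":[{"uwr":62},[67,73,80,94,56,29],22,{"ifj":17,"ms":47}]}
After op 14 (add /q 66): {"b":13,"q":66,"tr":[{"uwr":62},[67,73,80,94,56,29],22,{"ifj":17,"ms":47}]}
After op 15 (add /tr/3/t 14): {"b":13,"q":66,"tr":[{"uwr":62},[67,73,80,94,56,29],22,{"ifj":17,"ms":47,"t":14}]}
After op 16 (remove /tr/1): {"b":13,"q":66,"tr":[{"uwr":62},22,{"ifj":17,"ms":47,"t":14}]}
After op 17 (add /tr/0/pj 53): {"b":13,"q":66,"tr":[{"pj":53,"uwr":62},22,{"ifj":17,"ms":47,"t":14}]}
After op 18 (add /tr/0/sr 28): {"b":13,"q":66,"tr":[{"pj":53,"sr":28,"uwr":62},22,{"ifj":17,"ms":47,"t":14}]}
After op 19 (remove /tr/2/t): {"b":13,"q":66,"tr":[{"pj":53,"sr":28,"uwr":62},22,{"ifj":17,"ms":47}]}
After op 20 (add /tr/1 98): {"b":13,"q":66,"tr":[{"pj":53,"sr":28,"uwr":62},98,22,{"ifj":17,"ms":47}]}
After op 21 (remove /q): {"b":13,"tr":[{"pj":53,"sr":28,"uwr":62},98,22,{"ifj":17,"ms":47}]}
After op 22 (replace /tr/0/uwr 31): {"b":13,"tr":[{"pj":53,"sr":28,"uwr":31},98,22,{"ifj":17,"ms":47}]}
Value at /tr/3/ifj: 17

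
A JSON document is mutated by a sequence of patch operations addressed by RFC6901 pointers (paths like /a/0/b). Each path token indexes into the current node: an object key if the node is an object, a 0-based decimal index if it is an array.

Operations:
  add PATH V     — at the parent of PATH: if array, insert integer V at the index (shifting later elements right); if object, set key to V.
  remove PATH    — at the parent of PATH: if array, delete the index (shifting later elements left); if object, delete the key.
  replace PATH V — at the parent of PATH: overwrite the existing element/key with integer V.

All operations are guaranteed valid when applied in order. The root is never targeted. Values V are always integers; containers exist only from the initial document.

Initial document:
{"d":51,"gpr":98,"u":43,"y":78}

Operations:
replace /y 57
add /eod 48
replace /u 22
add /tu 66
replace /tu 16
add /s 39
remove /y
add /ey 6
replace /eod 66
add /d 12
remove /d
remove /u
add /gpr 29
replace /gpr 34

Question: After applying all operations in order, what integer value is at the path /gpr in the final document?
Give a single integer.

Answer: 34

Derivation:
After op 1 (replace /y 57): {"d":51,"gpr":98,"u":43,"y":57}
After op 2 (add /eod 48): {"d":51,"eod":48,"gpr":98,"u":43,"y":57}
After op 3 (replace /u 22): {"d":51,"eod":48,"gpr":98,"u":22,"y":57}
After op 4 (add /tu 66): {"d":51,"eod":48,"gpr":98,"tu":66,"u":22,"y":57}
After op 5 (replace /tu 16): {"d":51,"eod":48,"gpr":98,"tu":16,"u":22,"y":57}
After op 6 (add /s 39): {"d":51,"eod":48,"gpr":98,"s":39,"tu":16,"u":22,"y":57}
After op 7 (remove /y): {"d":51,"eod":48,"gpr":98,"s":39,"tu":16,"u":22}
After op 8 (add /ey 6): {"d":51,"eod":48,"ey":6,"gpr":98,"s":39,"tu":16,"u":22}
After op 9 (replace /eod 66): {"d":51,"eod":66,"ey":6,"gpr":98,"s":39,"tu":16,"u":22}
After op 10 (add /d 12): {"d":12,"eod":66,"ey":6,"gpr":98,"s":39,"tu":16,"u":22}
After op 11 (remove /d): {"eod":66,"ey":6,"gpr":98,"s":39,"tu":16,"u":22}
After op 12 (remove /u): {"eod":66,"ey":6,"gpr":98,"s":39,"tu":16}
After op 13 (add /gpr 29): {"eod":66,"ey":6,"gpr":29,"s":39,"tu":16}
After op 14 (replace /gpr 34): {"eod":66,"ey":6,"gpr":34,"s":39,"tu":16}
Value at /gpr: 34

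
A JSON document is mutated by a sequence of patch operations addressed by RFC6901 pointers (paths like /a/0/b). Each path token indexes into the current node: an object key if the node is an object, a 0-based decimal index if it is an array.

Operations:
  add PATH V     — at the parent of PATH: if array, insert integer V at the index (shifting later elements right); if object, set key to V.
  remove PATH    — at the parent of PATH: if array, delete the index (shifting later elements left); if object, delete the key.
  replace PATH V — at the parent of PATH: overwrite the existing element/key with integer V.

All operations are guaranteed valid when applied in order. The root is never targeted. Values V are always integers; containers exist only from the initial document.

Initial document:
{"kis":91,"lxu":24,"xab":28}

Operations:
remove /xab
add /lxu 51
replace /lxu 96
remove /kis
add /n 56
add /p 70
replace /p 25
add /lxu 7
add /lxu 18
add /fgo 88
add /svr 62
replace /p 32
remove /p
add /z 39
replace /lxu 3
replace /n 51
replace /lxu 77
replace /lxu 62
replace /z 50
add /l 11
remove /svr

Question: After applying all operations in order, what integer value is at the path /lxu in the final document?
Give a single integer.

After op 1 (remove /xab): {"kis":91,"lxu":24}
After op 2 (add /lxu 51): {"kis":91,"lxu":51}
After op 3 (replace /lxu 96): {"kis":91,"lxu":96}
After op 4 (remove /kis): {"lxu":96}
After op 5 (add /n 56): {"lxu":96,"n":56}
After op 6 (add /p 70): {"lxu":96,"n":56,"p":70}
After op 7 (replace /p 25): {"lxu":96,"n":56,"p":25}
After op 8 (add /lxu 7): {"lxu":7,"n":56,"p":25}
After op 9 (add /lxu 18): {"lxu":18,"n":56,"p":25}
After op 10 (add /fgo 88): {"fgo":88,"lxu":18,"n":56,"p":25}
After op 11 (add /svr 62): {"fgo":88,"lxu":18,"n":56,"p":25,"svr":62}
After op 12 (replace /p 32): {"fgo":88,"lxu":18,"n":56,"p":32,"svr":62}
After op 13 (remove /p): {"fgo":88,"lxu":18,"n":56,"svr":62}
After op 14 (add /z 39): {"fgo":88,"lxu":18,"n":56,"svr":62,"z":39}
After op 15 (replace /lxu 3): {"fgo":88,"lxu":3,"n":56,"svr":62,"z":39}
After op 16 (replace /n 51): {"fgo":88,"lxu":3,"n":51,"svr":62,"z":39}
After op 17 (replace /lxu 77): {"fgo":88,"lxu":77,"n":51,"svr":62,"z":39}
After op 18 (replace /lxu 62): {"fgo":88,"lxu":62,"n":51,"svr":62,"z":39}
After op 19 (replace /z 50): {"fgo":88,"lxu":62,"n":51,"svr":62,"z":50}
After op 20 (add /l 11): {"fgo":88,"l":11,"lxu":62,"n":51,"svr":62,"z":50}
After op 21 (remove /svr): {"fgo":88,"l":11,"lxu":62,"n":51,"z":50}
Value at /lxu: 62

Answer: 62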